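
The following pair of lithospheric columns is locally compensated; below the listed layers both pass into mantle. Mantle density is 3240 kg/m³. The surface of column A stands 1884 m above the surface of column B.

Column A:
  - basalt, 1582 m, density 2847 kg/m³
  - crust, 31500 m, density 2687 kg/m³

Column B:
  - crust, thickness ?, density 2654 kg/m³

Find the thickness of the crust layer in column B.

20400 m

Take the compensation level at the base of the deeper column (depth z_c below the surface of column A) and equate Σ ρ_i t_i down to z_c; mantle fills any gap and the z_c terms cancel.
Column A: 1582×2847 + 31500×2687 + (z_c − 33082)×3240
Column B: 1884×0 + x×2654 + (z_c − 1884 − 0 − x)×3240
The z_c×3240 term appears on both sides and cancels. Collect the known terms of each column as K = Σ(ρt)_known − 3240 × (depth of known layers): K_A = 89144454 − 3240×33082 = −18041226; K_B = 0 − 3240×(1884 + 0) = −6104160.
Balance: K_A = K_B − x×(3240 − 2654), so x = (K_B − K_A)/(3240 − 2654) = 11937100/586 = 20400 m.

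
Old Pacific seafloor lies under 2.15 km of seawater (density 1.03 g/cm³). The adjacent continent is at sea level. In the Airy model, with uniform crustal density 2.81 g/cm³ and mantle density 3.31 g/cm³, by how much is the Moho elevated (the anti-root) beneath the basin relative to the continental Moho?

7.65 km

Isostatic balance requires: replacing crust with seawater at the top is compensated by replacing crust with mantle at the base: d (ρ_c − ρ_w) = a (ρ_m − ρ_c).
a = d (ρ_c − ρ_w)/(ρ_m − ρ_c) = 2.15 km × 1.78/0.5 = 7.65 km.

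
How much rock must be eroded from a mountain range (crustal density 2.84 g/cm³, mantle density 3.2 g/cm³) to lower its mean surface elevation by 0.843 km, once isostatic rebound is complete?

7.49 km

Net drop Δ = e − u = e − e ρ_c/ρ_m = e (ρ_m − ρ_c)/ρ_m.
e = Δ ρ_m/(ρ_m − ρ_c) = 0.843 km × 3.2/0.36 = 7.49 km.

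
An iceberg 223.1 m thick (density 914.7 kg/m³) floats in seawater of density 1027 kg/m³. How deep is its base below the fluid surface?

Draft d = t ρ_obj/ρ_fluid = 223.1 m × 914.7/1027 = 199 m.

199 m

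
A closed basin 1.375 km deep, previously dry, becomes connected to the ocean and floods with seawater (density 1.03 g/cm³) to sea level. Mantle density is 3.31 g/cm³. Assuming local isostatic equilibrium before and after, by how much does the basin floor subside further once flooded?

After flooding the water column is d + s deep. Its weight must equal the weight of mantle displaced by the extra subsidence s: (d + s) ρ_w = s ρ_m.
s = d ρ_w / (ρ_m − ρ_w) = 1.375 km × 1.03/(3.31 − 1.03) = 0.621 km.

0.621 km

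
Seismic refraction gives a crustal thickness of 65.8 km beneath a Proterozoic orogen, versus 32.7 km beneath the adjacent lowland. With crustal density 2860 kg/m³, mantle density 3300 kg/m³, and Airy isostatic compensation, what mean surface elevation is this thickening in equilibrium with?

4.41 km

Excess crust Δ = 65.8 km − 32.7 km = 33.1 km, split between elevation h and root r with h + r = Δ.
Airy balance ρ_c h = (ρ_m − ρ_c) r gives r = h ρ_c/(ρ_m − ρ_c), so h (1 + ρ_c/(ρ_m − ρ_c)) = Δ, i.e. h = Δ (ρ_m − ρ_c)/ρ_m.
h = 33.1 km × 440/3300 = 4.41 km.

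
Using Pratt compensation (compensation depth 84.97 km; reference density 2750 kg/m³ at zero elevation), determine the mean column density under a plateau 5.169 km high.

2590 kg/m³

Pratt balance: ρ_ref D = ρ (D + h).
ρ = ρ_ref D/(D + h) = 2750 × 84.97 km/(84.97 km + 5.169 km) = 2590 kg/m³.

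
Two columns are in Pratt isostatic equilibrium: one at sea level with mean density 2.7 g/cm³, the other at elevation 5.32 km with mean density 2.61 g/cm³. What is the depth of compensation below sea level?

ρ_ref D = ρ (D + h) → D (ρ_ref − ρ) = ρ h.
D = ρ h/(ρ_ref − ρ) = 2.61 × 5.32 km/(2.7 − 2.61) = 154 km.

154 km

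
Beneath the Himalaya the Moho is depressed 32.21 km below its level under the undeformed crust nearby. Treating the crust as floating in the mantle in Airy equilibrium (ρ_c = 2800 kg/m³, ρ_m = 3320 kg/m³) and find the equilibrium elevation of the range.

5.98 km

Equating mass per unit area of the two columns: ρ_c h = (ρ_m − ρ_c) r.
h = r (ρ_m − ρ_c) / ρ_c = 32.21 km × (3320 − 2800) / 2800 = 5.98 km.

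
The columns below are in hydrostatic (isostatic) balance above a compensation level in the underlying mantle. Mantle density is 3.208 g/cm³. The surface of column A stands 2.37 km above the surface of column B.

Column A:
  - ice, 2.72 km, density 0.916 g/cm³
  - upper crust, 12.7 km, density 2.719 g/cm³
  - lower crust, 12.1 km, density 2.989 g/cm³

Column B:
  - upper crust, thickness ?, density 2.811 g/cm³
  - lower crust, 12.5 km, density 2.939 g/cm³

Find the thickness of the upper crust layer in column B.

10.4 km

Take the compensation level at the base of the deeper column (depth z_c below the surface of column A) and equate Σ ρ_i t_i down to z_c; mantle fills any gap and the z_c terms cancel.
Column A: 2.72×0.916 + 12.7×2.719 + 12.1×2.989 + (z_c − 27.52)×3.208
Column B: 2.37×0 + x×2.811 + 12.5×2.939 + (z_c − 2.37 − 12.5 − x)×3.208
The z_c×3.208 term appears on both sides and cancels. Collect the known terms of each column as K = Σ(ρt)_known − 3.208 × (depth of known layers): K_A = 73.18972 − 3.208×27.52 = −15.09444; K_B = 36.7375 − 3.208×(2.37 + 12.5) = −10.96546.
Balance: K_A = K_B − x×(3.208 − 2.811), so x = (K_B − K_A)/(3.208 − 2.811) = 4.12898/0.397 = 10.4 km.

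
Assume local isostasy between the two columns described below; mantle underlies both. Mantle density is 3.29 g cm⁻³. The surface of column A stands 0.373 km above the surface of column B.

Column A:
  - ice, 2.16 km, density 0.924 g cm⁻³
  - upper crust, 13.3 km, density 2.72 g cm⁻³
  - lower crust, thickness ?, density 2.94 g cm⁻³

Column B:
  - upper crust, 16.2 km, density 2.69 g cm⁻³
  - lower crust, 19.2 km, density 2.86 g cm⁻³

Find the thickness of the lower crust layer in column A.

Take the compensation level at the base of the deeper column (depth z_c below the surface of column A) and equate Σ ρ_i t_i down to z_c; mantle fills any gap and the z_c terms cancel.
Column A: 2.16×0.924 + 13.3×2.72 + x×2.94 + (z_c − 15.46 − x)×3.29
Column B: 0.373×0 + 16.2×2.69 + 19.2×2.86 + (z_c − 0.373 − 35.4)×3.29
The z_c×3.29 term appears on both sides and cancels. Collect the known terms of each column as K = Σ(ρt)_known − 3.29 × (depth of known layers): K_A = 38.17184 − 3.29×15.46 = −12.69156; K_B = 98.49 − 3.29×(0.373 + 35.4) = −19.20317.
Balance: K_A − x×(3.29 − 2.94) = K_B, so x = (K_A − K_B)/(3.29 − 2.94) = 6.51161/0.35 = 18.6 km.

18.6 km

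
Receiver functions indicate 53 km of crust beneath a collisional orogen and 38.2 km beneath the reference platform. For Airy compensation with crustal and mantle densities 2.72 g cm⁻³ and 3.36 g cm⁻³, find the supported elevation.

2.82 km

Excess crust Δ = 53 km − 38.2 km = 14.8 km, split between elevation h and root r with h + r = Δ.
Airy balance ρ_c h = (ρ_m − ρ_c) r gives r = h ρ_c/(ρ_m − ρ_c), so h (1 + ρ_c/(ρ_m − ρ_c)) = Δ, i.e. h = Δ (ρ_m − ρ_c)/ρ_m.
h = 14.8 km × 0.64/3.36 = 2.82 km.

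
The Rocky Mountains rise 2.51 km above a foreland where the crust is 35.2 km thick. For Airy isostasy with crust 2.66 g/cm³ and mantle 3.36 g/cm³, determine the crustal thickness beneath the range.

Root depth r = h ρ_c / (ρ_m − ρ_c) = 2.51 km × 2.66 / 0.7 = 9.538 km.
Total thickness = T + h + r = 35.2 km + 2.51 km + 9.538 km = 47.2 km.

47.2 km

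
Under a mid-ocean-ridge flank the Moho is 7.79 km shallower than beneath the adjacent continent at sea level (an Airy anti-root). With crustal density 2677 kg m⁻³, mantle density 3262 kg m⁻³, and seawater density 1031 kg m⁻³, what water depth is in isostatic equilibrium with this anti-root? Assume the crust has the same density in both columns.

2.77 km

Replacing a thickness d of crust by seawater at the top must be balanced by replacing crust with mantle at the base: d (ρ_c − ρ_w) = a (ρ_m − ρ_c).
d = a (ρ_m − ρ_c)/(ρ_c − ρ_w) = 7.79 km × 585/1646 = 2.77 km.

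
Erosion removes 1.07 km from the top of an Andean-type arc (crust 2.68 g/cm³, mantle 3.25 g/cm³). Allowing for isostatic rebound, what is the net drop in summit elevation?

Rebound u = e ρ_c/ρ_m = 1.07 km × 2.68/3.25 = 0.8823 km.
Net surface drop = e − u = 1.07 km − 0.8823 km = e (ρ_m − ρ_c)/ρ_m = 0.188 km.

0.188 km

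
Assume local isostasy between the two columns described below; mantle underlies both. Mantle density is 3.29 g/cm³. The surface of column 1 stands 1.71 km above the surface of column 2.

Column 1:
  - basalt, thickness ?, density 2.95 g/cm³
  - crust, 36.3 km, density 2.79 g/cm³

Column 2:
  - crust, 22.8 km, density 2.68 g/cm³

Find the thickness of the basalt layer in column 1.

Take the compensation level at the base of the deeper column (depth z_c below the surface of column 1) and equate Σ ρ_i t_i down to z_c; mantle fills any gap and the z_c terms cancel.
Column 1: x×2.95 + 36.3×2.79 + (z_c − 36.3 − x)×3.29
Column 2: 1.71×0 + 22.8×2.68 + (z_c − 1.71 − 22.8)×3.29
The z_c×3.29 term appears on both sides and cancels. Collect the known terms of each column as K = Σ(ρt)_known − 3.29 × (depth of known layers): K_1 = 101.277 − 3.29×36.3 = −18.15; K_2 = 61.104 − 3.29×(1.71 + 22.8) = −19.5339.
Balance: K_1 − x×(3.29 − 2.95) = K_2, so x = (K_1 − K_2)/(3.29 − 2.95) = 1.3839/0.34 = 4.07 km.

4.07 km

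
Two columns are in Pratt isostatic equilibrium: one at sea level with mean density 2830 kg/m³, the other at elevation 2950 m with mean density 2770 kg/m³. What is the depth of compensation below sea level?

136000 m

ρ_ref D = ρ (D + h) → D (ρ_ref − ρ) = ρ h.
D = ρ h/(ρ_ref − ρ) = 2770 × 2950 m/(2830 − 2770) = 136000 m.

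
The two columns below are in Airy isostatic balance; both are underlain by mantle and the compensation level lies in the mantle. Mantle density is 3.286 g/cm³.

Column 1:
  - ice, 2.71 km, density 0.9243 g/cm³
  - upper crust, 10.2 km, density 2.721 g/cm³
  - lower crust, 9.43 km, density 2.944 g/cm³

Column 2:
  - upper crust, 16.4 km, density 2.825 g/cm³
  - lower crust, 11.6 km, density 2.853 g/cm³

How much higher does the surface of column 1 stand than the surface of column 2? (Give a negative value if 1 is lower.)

For any compensation level in the mantle, the mantle terms cancel and isostasy reduces to e = (Σt_1 − Σt_2) − (Σ(ρt)_1 − Σ(ρt)_2) / ρ_m.
Σt_1 = 22.34 km; Σt_2 = 28 km; Σ(ρt)_1 = 58.020973; Σ(ρt)_2 = 79.4248 (in km·g/cm³).
e = (22.34 − 28) − (58.020973 − 79.4248) / 3.286 = 0.854 km.

0.854 km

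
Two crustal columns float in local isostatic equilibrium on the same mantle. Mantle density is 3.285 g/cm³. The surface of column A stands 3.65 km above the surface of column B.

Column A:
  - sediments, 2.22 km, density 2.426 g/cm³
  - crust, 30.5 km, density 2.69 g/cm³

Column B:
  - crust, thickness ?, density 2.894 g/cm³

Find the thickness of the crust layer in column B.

20.6 km

Take the compensation level at the base of the deeper column (depth z_c below the surface of column A) and equate Σ ρ_i t_i down to z_c; mantle fills any gap and the z_c terms cancel.
Column A: 2.22×2.426 + 30.5×2.69 + (z_c − 32.72)×3.285
Column B: 3.65×0 + x×2.894 + (z_c − 3.65 − 0 − x)×3.285
The z_c×3.285 term appears on both sides and cancels. Collect the known terms of each column as K = Σ(ρt)_known − 3.285 × (depth of known layers): K_A = 87.43072 − 3.285×32.72 = −20.05448; K_B = 0 − 3.285×(3.65 + 0) = −11.99025.
Balance: K_A = K_B − x×(3.285 − 2.894), so x = (K_B − K_A)/(3.285 − 2.894) = 8.06423/0.391 = 20.6 km.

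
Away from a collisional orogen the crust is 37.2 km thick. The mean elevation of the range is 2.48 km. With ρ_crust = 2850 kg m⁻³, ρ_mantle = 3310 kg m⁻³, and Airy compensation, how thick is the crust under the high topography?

Root depth r = h ρ_c / (ρ_m − ρ_c) = 2.48 km × 2850 / 460 = 15.37 km.
Total thickness = T + h + r = 37.2 km + 2.48 km + 15.37 km = 55 km.

55 km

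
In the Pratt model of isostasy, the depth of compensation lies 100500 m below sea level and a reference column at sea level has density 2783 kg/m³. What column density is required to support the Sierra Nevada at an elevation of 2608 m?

2710 kg/m³

Pratt balance: ρ_ref D = ρ (D + h).
ρ = ρ_ref D/(D + h) = 2783 × 100500 m/(100500 m + 2608 m) = 2710 kg/m³.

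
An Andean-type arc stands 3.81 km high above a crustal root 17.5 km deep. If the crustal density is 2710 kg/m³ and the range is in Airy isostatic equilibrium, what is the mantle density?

3300 kg/m³

Airy balance: ρ_c h = (ρ_m − ρ_c) r → ρ_m = ρ_c (1 + h/r).
ρ_m = 2710 × (1 + 3.81 km/17.5 km) = 3300 kg/m³.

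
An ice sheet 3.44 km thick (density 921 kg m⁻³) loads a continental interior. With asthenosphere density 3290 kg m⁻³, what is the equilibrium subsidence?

0.963 km

By Archimedes' principle applied to the lithosphere: the ice load ρ_ice t is balanced by mantle displaced below, ρ_m s.
s = t ρ_ice / ρ_m = 3.44 km × 921/3290 = 0.963 km.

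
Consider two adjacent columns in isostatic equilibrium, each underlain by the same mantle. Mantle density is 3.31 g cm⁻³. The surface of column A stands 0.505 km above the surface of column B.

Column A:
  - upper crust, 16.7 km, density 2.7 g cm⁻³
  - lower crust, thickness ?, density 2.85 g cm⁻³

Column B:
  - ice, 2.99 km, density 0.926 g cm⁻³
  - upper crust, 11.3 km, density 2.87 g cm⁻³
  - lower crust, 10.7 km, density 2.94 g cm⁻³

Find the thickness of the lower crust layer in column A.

Take the compensation level at the base of the deeper column (depth z_c below the surface of column A) and equate Σ ρ_i t_i down to z_c; mantle fills any gap and the z_c terms cancel.
Column A: 16.7×2.7 + x×2.85 + (z_c − 16.7 − x)×3.31
Column B: 0.505×0 + 2.99×0.926 + 11.3×2.87 + 10.7×2.94 + (z_c − 0.505 − 24.99)×3.31
The z_c×3.31 term appears on both sides and cancels. Collect the known terms of each column as K = Σ(ρt)_known − 3.31 × (depth of known layers): K_A = 45.09 − 3.31×16.7 = −10.187; K_B = 66.65774 − 3.31×(0.505 + 24.99) = −17.73071.
Balance: K_A − x×(3.31 − 2.85) = K_B, so x = (K_A − K_B)/(3.31 − 2.85) = 7.54371/0.46 = 16.4 km.

16.4 km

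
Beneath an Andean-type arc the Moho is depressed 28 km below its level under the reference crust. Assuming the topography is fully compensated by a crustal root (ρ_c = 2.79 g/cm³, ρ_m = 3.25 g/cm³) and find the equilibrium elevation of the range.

4.62 km

In Airy isostatic equilibrium: ρ_c h = (ρ_m − ρ_c) r.
h = r (ρ_m − ρ_c) / ρ_c = 28 km × (3.25 − 2.79) / 2.79 = 4.62 km.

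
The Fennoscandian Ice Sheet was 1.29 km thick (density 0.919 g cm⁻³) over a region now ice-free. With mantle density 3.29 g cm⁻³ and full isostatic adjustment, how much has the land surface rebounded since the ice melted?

0.36 km

Removing the load lets mantle flow back in; uplift u satisfies ρ_ice t = ρ_m u.
u = t ρ_ice/ρ_m = 1.29 km × 0.919/3.29 = 0.36 km.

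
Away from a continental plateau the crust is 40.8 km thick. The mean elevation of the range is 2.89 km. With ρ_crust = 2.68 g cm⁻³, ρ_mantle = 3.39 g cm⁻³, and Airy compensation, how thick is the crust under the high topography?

54.6 km

Root depth r = h ρ_c / (ρ_m − ρ_c) = 2.89 km × 2.68 / 0.71 = 10.91 km.
Total thickness = T + h + r = 40.8 km + 2.89 km + 10.91 km = 54.6 km.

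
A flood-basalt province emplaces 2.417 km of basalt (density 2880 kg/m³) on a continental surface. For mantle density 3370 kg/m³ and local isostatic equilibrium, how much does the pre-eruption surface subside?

2.07 km

Subaerial loading: s = t ρ_load / ρ_m.
s = 2.417 km × 2880/3370 = 2.07 km.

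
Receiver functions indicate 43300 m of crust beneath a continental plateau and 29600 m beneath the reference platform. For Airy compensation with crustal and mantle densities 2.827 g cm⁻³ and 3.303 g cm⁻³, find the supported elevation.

Excess crust Δ = 43300 m − 29600 m = 13700 m, split between elevation h and root r with h + r = Δ.
Airy balance ρ_c h = (ρ_m − ρ_c) r gives r = h ρ_c/(ρ_m − ρ_c), so h (1 + ρ_c/(ρ_m − ρ_c)) = Δ, i.e. h = Δ (ρ_m − ρ_c)/ρ_m.
h = 13700 m × 0.476/3.303 = 1970 m.

1970 m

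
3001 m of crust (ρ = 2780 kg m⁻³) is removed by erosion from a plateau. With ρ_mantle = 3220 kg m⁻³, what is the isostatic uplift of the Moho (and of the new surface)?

2590 m

Unloading: uplift u = e ρ_c/ρ_m = 3001 m × 2780/3220 = 2590 m.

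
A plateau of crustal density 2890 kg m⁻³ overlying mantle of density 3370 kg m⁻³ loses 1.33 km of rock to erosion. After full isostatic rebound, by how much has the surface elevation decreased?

0.189 km

Rebound u = e ρ_c/ρ_m = 1.33 km × 2890/3370 = 1.141 km.
Net surface drop = e − u = 1.33 km − 1.141 km = e (ρ_m − ρ_c)/ρ_m = 0.189 km.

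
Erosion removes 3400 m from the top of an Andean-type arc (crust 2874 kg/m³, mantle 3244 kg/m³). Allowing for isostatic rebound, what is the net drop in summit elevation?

Rebound u = e ρ_c/ρ_m = 3400 m × 2874/3244 = 3012 m.
Net surface drop = e − u = 3400 m − 3012 m = e (ρ_m − ρ_c)/ρ_m = 388 m.

388 m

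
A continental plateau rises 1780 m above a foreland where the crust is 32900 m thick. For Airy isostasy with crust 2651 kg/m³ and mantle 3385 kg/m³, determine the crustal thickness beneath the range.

41100 m

Root depth r = h ρ_c / (ρ_m − ρ_c) = 1780 m × 2651 / 734 = 6429 m.
Total thickness = T + h + r = 32900 m + 1780 m + 6429 m = 41100 m.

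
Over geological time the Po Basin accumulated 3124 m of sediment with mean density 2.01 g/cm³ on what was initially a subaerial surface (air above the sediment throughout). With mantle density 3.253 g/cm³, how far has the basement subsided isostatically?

1930 m

Subaerial load: s = t ρ_sed / ρ_m = 3124 m × 2.01/3.253 = 1930 m.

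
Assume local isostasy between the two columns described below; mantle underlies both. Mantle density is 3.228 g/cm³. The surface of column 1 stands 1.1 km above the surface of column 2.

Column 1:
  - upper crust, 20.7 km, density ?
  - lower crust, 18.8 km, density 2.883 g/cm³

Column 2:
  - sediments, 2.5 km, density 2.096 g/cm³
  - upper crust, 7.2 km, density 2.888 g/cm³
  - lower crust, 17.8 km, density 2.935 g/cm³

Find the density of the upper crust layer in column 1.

2.86 g/cm³

Take the compensation level at the base of the deeper column (depth z_c below the surface of column 1) and equate Σ ρ_i t_i down to z_c; mantle fills any gap and the z_c terms cancel.
Column 1: 20.7×ρ + 18.8×2.883 + (z_c − 39.5)×3.228
Column 2: 1.1×0 + 2.5×2.096 + 7.2×2.888 + 17.8×2.935 + (z_c − 1.1 − 27.5)×3.228
The z_c×3.228 term appears on both sides and cancels. Collect the known terms of each column as K = Σ(ρt)_known − 3.228 × (depth of known layers): K_1 = 54.2004 − 3.228×39.5 = −73.3056; K_2 = 78.2766 − 3.228×(1.1 + 27.5) = −14.0442.
Balance: K_1 + 20.7×ρ = K_2, so ρ = (K_2 − K_1)/20.7 = 59.2614/20.7 = 2.86 g/cm³.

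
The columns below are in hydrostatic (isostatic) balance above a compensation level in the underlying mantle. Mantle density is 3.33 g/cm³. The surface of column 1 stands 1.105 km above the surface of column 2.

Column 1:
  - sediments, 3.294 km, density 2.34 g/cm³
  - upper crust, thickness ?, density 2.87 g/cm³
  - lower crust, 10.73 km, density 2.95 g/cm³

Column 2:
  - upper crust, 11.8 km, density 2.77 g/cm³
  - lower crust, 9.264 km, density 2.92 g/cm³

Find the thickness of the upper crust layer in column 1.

Take the compensation level at the base of the deeper column (depth z_c below the surface of column 1) and equate Σ ρ_i t_i down to z_c; mantle fills any gap and the z_c terms cancel.
Column 1: 3.294×2.34 + x×2.87 + 10.73×2.95 + (z_c − 14.024 − x)×3.33
Column 2: 1.105×0 + 11.8×2.77 + 9.264×2.92 + (z_c − 1.105 − 21.064)×3.33
The z_c×3.33 term appears on both sides and cancels. Collect the known terms of each column as K = Σ(ρt)_known − 3.33 × (depth of known layers): K_1 = 39.36146 − 3.33×14.024 = −7.33846; K_2 = 59.73688 − 3.33×(1.105 + 21.064) = −14.08589.
Balance: K_1 − x×(3.33 − 2.87) = K_2, so x = (K_1 − K_2)/(3.33 − 2.87) = 6.74743/0.46 = 14.7 km.

14.7 km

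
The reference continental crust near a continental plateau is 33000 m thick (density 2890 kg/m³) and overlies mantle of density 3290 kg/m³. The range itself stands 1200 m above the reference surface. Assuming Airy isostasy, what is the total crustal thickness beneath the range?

Root depth r = h ρ_c / (ρ_m − ρ_c) = 1200 m × 2890 / 400 = 8670 m.
Total thickness = T + h + r = 33000 m + 1200 m + 8670 m = 42900 m.

42900 m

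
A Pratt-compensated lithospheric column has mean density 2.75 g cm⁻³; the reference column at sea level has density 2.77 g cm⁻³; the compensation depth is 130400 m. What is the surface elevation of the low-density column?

ρ_ref D = ρ (D + h) → h = D (ρ_ref − ρ)/ρ.
h = 130400 m × (2.77 − 2.75)/2.75 = 948 m.

948 m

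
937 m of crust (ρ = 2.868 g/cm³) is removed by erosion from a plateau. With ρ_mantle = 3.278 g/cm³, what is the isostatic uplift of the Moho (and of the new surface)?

820 m

Unloading: uplift u = e ρ_c/ρ_m = 937 m × 2.868/3.278 = 820 m.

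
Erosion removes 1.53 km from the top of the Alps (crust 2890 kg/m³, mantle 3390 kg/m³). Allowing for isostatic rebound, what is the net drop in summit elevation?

0.226 km

Rebound u = e ρ_c/ρ_m = 1.53 km × 2890/3390 = 1.304 km.
Net surface drop = e − u = 1.53 km − 1.304 km = e (ρ_m − ρ_c)/ρ_m = 0.226 km.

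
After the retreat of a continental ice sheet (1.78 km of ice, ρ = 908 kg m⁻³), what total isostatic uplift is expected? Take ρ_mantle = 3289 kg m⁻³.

0.491 km

Removing the load lets mantle flow back in; uplift u satisfies ρ_ice t = ρ_m u.
u = t ρ_ice/ρ_m = 1.78 km × 908/3289 = 0.491 km.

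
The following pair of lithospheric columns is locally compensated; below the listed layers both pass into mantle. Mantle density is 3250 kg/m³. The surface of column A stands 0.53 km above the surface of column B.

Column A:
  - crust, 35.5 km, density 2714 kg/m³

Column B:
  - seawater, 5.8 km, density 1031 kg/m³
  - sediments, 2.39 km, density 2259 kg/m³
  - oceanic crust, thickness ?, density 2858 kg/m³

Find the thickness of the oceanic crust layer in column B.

Take the compensation level at the base of the deeper column (depth z_c below the surface of column A) and equate Σ ρ_i t_i down to z_c; mantle fills any gap and the z_c terms cancel.
Column A: 35.5×2714 + (z_c − 35.5)×3250
Column B: 0.53×0 + 5.8×1031 + 2.39×2259 + x×2858 + (z_c − 0.53 − 8.19 − x)×3250
The z_c×3250 term appears on both sides and cancels. Collect the known terms of each column as K = Σ(ρt)_known − 3250 × (depth of known layers): K_A = 96347 − 3250×35.5 = −19028; K_B = 11378.81 − 3250×(0.53 + 8.19) = −16961.19.
Balance: K_A = K_B − x×(3250 − 2858), so x = (K_B − K_A)/(3250 − 2858) = 2066.81/392 = 5.27 km.

5.27 km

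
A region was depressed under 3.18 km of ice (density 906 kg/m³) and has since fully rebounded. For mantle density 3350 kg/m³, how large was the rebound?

Removing the load lets mantle flow back in; uplift u satisfies ρ_ice t = ρ_m u.
u = t ρ_ice/ρ_m = 3.18 km × 906/3350 = 0.86 km.

0.86 km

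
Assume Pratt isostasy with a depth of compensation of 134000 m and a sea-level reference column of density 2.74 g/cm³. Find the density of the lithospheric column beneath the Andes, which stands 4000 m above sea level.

2.66 g/cm³

Pratt balance: ρ_ref D = ρ (D + h).
ρ = ρ_ref D/(D + h) = 2.74 × 134000 m/(134000 m + 4000 m) = 2.66 g/cm³.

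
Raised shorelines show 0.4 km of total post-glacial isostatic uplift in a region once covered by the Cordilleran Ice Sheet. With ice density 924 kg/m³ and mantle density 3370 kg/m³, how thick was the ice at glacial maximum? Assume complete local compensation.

1.46 km

u = t ρ_ice/ρ_m → t = u ρ_m/ρ_ice = 0.4 km × 3370/924 = 1.46 km.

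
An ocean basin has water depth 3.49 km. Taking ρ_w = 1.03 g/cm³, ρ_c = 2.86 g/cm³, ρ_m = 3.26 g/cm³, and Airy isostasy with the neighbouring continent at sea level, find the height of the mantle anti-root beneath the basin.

Equating mass per unit area of the two columns: replacing crust with seawater at the top is compensated by replacing crust with mantle at the base: d (ρ_c − ρ_w) = a (ρ_m − ρ_c).
a = d (ρ_c − ρ_w)/(ρ_m − ρ_c) = 3.49 km × 1.83/0.4 = 16 km.

16 km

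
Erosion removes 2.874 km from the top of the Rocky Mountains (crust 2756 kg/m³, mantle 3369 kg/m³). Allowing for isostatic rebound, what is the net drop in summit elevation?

0.523 km

Rebound u = e ρ_c/ρ_m = 2.874 km × 2756/3369 = 2.351 km.
Net surface drop = e − u = 2.874 km − 2.351 km = e (ρ_m − ρ_c)/ρ_m = 0.523 km.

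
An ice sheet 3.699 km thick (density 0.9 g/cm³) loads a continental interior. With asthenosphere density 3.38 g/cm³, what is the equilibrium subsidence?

Isostatic balance requires: the ice load ρ_ice t is balanced by mantle displaced below, ρ_m s.
s = t ρ_ice / ρ_m = 3.699 km × 0.9/3.38 = 0.985 km.

0.985 km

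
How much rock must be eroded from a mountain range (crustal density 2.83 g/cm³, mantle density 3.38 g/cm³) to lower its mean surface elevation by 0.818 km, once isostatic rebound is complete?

Net drop Δ = e − u = e − e ρ_c/ρ_m = e (ρ_m − ρ_c)/ρ_m.
e = Δ ρ_m/(ρ_m − ρ_c) = 0.818 km × 3.38/0.55 = 5.03 km.

5.03 km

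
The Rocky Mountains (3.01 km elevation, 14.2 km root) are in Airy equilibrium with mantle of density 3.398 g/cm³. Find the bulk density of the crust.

ρ_c h = (ρ_m − ρ_c) r → ρ_c (h + r) = ρ_m r → ρ_c = ρ_m r / (h + r).
ρ_c = 3.398 × 14.2 km / (3.01 km + 14.2 km) = 2.8 g/cm³.

2.8 g/cm³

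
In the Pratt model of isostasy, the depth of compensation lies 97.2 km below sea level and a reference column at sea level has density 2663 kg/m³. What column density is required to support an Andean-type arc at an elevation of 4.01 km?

2560 kg/m³

Pratt balance: ρ_ref D = ρ (D + h).
ρ = ρ_ref D/(D + h) = 2663 × 97.2 km/(97.2 km + 4.01 km) = 2560 kg/m³.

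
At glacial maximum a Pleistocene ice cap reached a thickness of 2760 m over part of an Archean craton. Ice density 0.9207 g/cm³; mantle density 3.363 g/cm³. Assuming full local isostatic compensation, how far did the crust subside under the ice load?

756 m

For local isostatic compensation: the ice load ρ_ice t is balanced by mantle displaced below, ρ_m s.
s = t ρ_ice / ρ_m = 2760 m × 0.9207/3.363 = 756 m.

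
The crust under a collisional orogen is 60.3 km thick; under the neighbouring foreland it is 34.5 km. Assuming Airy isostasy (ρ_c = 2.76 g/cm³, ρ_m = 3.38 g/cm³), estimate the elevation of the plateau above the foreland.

4.73 km

Excess crust Δ = 60.3 km − 34.5 km = 25.8 km, split between elevation h and root r with h + r = Δ.
Airy balance ρ_c h = (ρ_m − ρ_c) r gives r = h ρ_c/(ρ_m − ρ_c), so h (1 + ρ_c/(ρ_m − ρ_c)) = Δ, i.e. h = Δ (ρ_m − ρ_c)/ρ_m.
h = 25.8 km × 0.62/3.38 = 4.73 km.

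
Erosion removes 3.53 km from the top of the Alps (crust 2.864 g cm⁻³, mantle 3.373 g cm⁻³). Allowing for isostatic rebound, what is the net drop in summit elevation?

0.533 km

Rebound u = e ρ_c/ρ_m = 3.53 km × 2.864/3.373 = 2.997 km.
Net surface drop = e − u = 3.53 km − 2.997 km = e (ρ_m − ρ_c)/ρ_m = 0.533 km.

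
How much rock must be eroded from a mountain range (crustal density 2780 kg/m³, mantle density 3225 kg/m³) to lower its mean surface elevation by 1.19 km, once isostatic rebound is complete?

Net drop Δ = e − u = e − e ρ_c/ρ_m = e (ρ_m − ρ_c)/ρ_m.
e = Δ ρ_m/(ρ_m − ρ_c) = 1.19 km × 3225/445 = 8.62 km.

8.62 km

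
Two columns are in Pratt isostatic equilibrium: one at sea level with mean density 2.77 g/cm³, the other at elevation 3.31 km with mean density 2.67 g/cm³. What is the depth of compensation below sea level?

ρ_ref D = ρ (D + h) → D (ρ_ref − ρ) = ρ h.
D = ρ h/(ρ_ref − ρ) = 2.67 × 3.31 km/(2.77 − 2.67) = 88.4 km.

88.4 km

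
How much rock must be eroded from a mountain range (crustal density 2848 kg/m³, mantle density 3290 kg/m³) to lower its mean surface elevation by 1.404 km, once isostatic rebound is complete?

10.5 km

Net drop Δ = e − u = e − e ρ_c/ρ_m = e (ρ_m − ρ_c)/ρ_m.
e = Δ ρ_m/(ρ_m − ρ_c) = 1.404 km × 3290/442 = 10.5 km.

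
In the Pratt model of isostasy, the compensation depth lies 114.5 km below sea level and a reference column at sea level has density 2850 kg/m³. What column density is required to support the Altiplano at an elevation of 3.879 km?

2760 kg/m³

Pratt balance: ρ_ref D = ρ (D + h).
ρ = ρ_ref D/(D + h) = 2850 × 114.5 km/(114.5 km + 3.879 km) = 2760 kg/m³.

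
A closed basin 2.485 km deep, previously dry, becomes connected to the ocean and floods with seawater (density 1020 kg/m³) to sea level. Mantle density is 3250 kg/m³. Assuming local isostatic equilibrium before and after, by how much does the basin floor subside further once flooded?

1.14 km

After flooding the water column is d + s deep. Its weight must equal the weight of mantle displaced by the extra subsidence s: (d + s) ρ_w = s ρ_m.
s = d ρ_w / (ρ_m − ρ_w) = 2.485 km × 1020/(3250 − 1020) = 1.14 km.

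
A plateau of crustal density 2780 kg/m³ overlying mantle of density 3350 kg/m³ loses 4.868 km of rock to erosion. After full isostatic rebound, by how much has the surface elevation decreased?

0.828 km

Rebound u = e ρ_c/ρ_m = 4.868 km × 2780/3350 = 4.04 km.
Net surface drop = e − u = 4.868 km − 4.04 km = e (ρ_m − ρ_c)/ρ_m = 0.828 km.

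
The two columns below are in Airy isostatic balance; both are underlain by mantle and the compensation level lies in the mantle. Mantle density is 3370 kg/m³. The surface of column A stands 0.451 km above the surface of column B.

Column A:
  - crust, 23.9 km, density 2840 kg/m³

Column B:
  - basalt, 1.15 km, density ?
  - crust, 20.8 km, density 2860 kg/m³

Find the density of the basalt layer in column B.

Take the compensation level at the base of the deeper column (depth z_c below the surface of column A) and equate Σ ρ_i t_i down to z_c; mantle fills any gap and the z_c terms cancel.
Column A: 23.9×2840 + (z_c − 23.9)×3370
Column B: 0.451×0 + 1.15×ρ + 20.8×2860 + (z_c − 0.451 − 21.95)×3370
The z_c×3370 term appears on both sides and cancels. Collect the known terms of each column as K = Σ(ρt)_known − 3370 × (depth of known layers): K_A = 67876 − 3370×23.9 = −12667; K_B = 59488 − 3370×(0.451 + 21.95) = −16003.37.
Balance: K_A = K_B + 1.15×ρ, so ρ = (K_A − K_B)/1.15 = 3336.37/1.15 = 2900 kg/m³.

2900 kg/m³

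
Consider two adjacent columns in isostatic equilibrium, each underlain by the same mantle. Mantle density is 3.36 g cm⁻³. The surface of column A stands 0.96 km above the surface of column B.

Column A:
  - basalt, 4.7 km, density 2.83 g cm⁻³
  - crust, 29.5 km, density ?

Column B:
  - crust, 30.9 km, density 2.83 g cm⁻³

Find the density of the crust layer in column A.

2.78 g cm⁻³

Take the compensation level at the base of the deeper column (depth z_c below the surface of column A) and equate Σ ρ_i t_i down to z_c; mantle fills any gap and the z_c terms cancel.
Column A: 4.7×2.83 + 29.5×ρ + (z_c − 34.2)×3.36
Column B: 0.96×0 + 30.9×2.83 + (z_c − 0.96 − 30.9)×3.36
The z_c×3.36 term appears on both sides and cancels. Collect the known terms of each column as K = Σ(ρt)_known − 3.36 × (depth of known layers): K_A = 13.301 − 3.36×34.2 = −101.611; K_B = 87.447 − 3.36×(0.96 + 30.9) = −19.6026.
Balance: K_A + 29.5×ρ = K_B, so ρ = (K_B − K_A)/29.5 = 82.0084/29.5 = 2.78 g cm⁻³.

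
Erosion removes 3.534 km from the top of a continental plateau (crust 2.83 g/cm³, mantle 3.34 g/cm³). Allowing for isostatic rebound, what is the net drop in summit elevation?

0.54 km

Rebound u = e ρ_c/ρ_m = 3.534 km × 2.83/3.34 = 2.994 km.
Net surface drop = e − u = 3.534 km − 2.994 km = e (ρ_m − ρ_c)/ρ_m = 0.54 km.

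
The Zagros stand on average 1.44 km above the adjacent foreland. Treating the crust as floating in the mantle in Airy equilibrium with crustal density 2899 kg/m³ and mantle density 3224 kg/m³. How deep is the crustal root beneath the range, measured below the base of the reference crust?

12.8 km

Isostatic balance requires: the weight of the topography is balanced by the buoyancy of the root, ρ_c h = (ρ_m − ρ_c) r.
r = h · ρ_c / (ρ_m − ρ_c) = 1.44 km × 2899 / (3224 − 2899) = 12.8 km.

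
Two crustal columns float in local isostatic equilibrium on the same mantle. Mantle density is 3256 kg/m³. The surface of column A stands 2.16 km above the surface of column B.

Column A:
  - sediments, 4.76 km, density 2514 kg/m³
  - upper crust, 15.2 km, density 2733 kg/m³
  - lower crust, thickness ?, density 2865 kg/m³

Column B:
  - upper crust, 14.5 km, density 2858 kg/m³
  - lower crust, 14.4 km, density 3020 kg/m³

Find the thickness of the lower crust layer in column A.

12.1 km

Take the compensation level at the base of the deeper column (depth z_c below the surface of column A) and equate Σ ρ_i t_i down to z_c; mantle fills any gap and the z_c terms cancel.
Column A: 4.76×2514 + 15.2×2733 + x×2865 + (z_c − 19.96 − x)×3256
Column B: 2.16×0 + 14.5×2858 + 14.4×3020 + (z_c − 2.16 − 28.9)×3256
The z_c×3256 term appears on both sides and cancels. Collect the known terms of each column as K = Σ(ρt)_known − 3256 × (depth of known layers): K_A = 53508.24 − 3256×19.96 = −11481.52; K_B = 84929 − 3256×(2.16 + 28.9) = −16202.36.
Balance: K_A − x×(3256 − 2865) = K_B, so x = (K_A − K_B)/(3256 − 2865) = 4720.84/391 = 12.1 km.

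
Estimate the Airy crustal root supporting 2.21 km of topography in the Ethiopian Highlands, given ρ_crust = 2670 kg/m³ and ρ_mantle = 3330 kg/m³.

8.94 km

In Airy isostatic equilibrium: the weight of the topography is balanced by the buoyancy of the root, ρ_c h = (ρ_m − ρ_c) r.
r = h · ρ_c / (ρ_m − ρ_c) = 2.21 km × 2670 / (3330 − 2670) = 8.94 km.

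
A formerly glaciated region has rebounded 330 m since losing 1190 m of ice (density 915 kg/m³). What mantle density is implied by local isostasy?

3300 kg/m³

ρ_m = ρ_ice t / u = 915 × 1190 m/330 m = 3300 kg/m³.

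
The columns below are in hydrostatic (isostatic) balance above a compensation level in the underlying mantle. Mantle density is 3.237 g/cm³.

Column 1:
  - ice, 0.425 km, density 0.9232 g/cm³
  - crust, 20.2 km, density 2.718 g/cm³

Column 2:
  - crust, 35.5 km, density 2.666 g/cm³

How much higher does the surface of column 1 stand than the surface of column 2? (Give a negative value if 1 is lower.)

For any compensation level in the mantle, the mantle terms cancel and isostasy reduces to e = (Σt_1 − Σt_2) − (Σ(ρt)_1 − Σ(ρt)_2) / ρ_m.
Σt_1 = 20.625 km; Σt_2 = 35.5 km; Σ(ρt)_1 = 55.29596; Σ(ρt)_2 = 94.643 (in km·g/cm³).
e = (20.625 − 35.5) − (55.29596 − 94.643) / 3.237 = −2.72 km.

−2.72 km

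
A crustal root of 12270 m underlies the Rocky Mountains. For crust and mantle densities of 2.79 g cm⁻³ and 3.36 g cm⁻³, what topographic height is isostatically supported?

Balancing pressure at the compensation depth: ρ_c h = (ρ_m − ρ_c) r.
h = r (ρ_m − ρ_c) / ρ_c = 12270 m × (3.36 − 2.79) / 2.79 = 2510 m.

2510 m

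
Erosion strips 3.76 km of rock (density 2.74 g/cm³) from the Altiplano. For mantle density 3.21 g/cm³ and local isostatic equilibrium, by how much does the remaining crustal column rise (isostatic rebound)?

Unloading: uplift u = e ρ_c/ρ_m = 3.76 km × 2.74/3.21 = 3.21 km.

3.21 km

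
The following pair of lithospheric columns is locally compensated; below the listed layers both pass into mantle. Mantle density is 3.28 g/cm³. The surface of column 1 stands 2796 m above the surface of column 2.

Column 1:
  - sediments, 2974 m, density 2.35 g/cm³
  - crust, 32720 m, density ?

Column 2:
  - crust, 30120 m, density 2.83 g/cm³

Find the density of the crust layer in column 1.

2.67 g/cm³

Take the compensation level at the base of the deeper column (depth z_c below the surface of column 1) and equate Σ ρ_i t_i down to z_c; mantle fills any gap and the z_c terms cancel.
Column 1: 2974×2.35 + 32720×ρ + (z_c − 35694)×3.28
Column 2: 2796×0 + 30120×2.83 + (z_c − 2796 − 30120)×3.28
The z_c×3.28 term appears on both sides and cancels. Collect the known terms of each column as K = Σ(ρt)_known − 3.28 × (depth of known layers): K_1 = 6988.9 − 3.28×35694 = −110087.42; K_2 = 85239.6 − 3.28×(2796 + 30120) = −22724.88.
Balance: K_1 + 32720×ρ = K_2, so ρ = (K_2 − K_1)/32720 = 87362.5/32720 = 2.67 g/cm³.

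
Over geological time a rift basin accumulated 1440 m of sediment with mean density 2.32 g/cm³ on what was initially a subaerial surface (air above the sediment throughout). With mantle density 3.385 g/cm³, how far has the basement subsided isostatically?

987 m

Subaerial load: s = t ρ_sed / ρ_m = 1440 m × 2.32/3.385 = 987 m.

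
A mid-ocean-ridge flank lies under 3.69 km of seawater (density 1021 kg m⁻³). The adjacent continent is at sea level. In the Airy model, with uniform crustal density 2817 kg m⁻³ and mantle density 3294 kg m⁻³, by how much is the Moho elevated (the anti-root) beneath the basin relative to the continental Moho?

For local isostatic compensation: replacing crust with seawater at the top is compensated by replacing crust with mantle at the base: d (ρ_c − ρ_w) = a (ρ_m − ρ_c).
a = d (ρ_c − ρ_w)/(ρ_m − ρ_c) = 3.69 km × 1796/477 = 13.9 km.

13.9 km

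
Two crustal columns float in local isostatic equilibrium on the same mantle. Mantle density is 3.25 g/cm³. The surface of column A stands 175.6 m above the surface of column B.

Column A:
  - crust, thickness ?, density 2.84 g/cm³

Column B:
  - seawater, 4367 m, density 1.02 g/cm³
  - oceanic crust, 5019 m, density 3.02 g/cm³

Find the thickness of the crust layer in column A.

Take the compensation level at the base of the deeper column (depth z_c below the surface of column A) and equate Σ ρ_i t_i down to z_c; mantle fills any gap and the z_c terms cancel.
Column A: x×2.84 + (z_c − 0 − x)×3.25
Column B: 175.6×0 + 4367×1.02 + 5019×3.02 + (z_c − 175.6 − 9386)×3.25
The z_c×3.25 term appears on both sides and cancels. Collect the known terms of each column as K = Σ(ρt)_known − 3.25 × (depth of known layers): K_A = 0 − 3.25×0 = 0; K_B = 19611.72 − 3.25×(175.6 + 9386) = −11463.48.
Balance: K_A − x×(3.25 − 2.84) = K_B, so x = (K_A − K_B)/(3.25 − 2.84) = 11463.5/0.41 = 28000 m.

28000 m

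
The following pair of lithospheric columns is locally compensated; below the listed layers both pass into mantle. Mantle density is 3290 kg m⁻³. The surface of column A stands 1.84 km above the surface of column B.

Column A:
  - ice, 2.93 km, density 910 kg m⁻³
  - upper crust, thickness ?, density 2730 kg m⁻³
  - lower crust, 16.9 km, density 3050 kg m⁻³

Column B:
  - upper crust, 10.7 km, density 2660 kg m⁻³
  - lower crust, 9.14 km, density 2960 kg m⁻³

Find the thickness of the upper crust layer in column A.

8.54 km

Take the compensation level at the base of the deeper column (depth z_c below the surface of column A) and equate Σ ρ_i t_i down to z_c; mantle fills any gap and the z_c terms cancel.
Column A: 2.93×910 + x×2730 + 16.9×3050 + (z_c − 19.83 − x)×3290
Column B: 1.84×0 + 10.7×2660 + 9.14×2960 + (z_c − 1.84 − 19.84)×3290
The z_c×3290 term appears on both sides and cancels. Collect the known terms of each column as K = Σ(ρt)_known − 3290 × (depth of known layers): K_A = 54211.3 − 3290×19.83 = −11029.4; K_B = 55516.4 − 3290×(1.84 + 19.84) = −15810.8.
Balance: K_A − x×(3290 − 2730) = K_B, so x = (K_A − K_B)/(3290 − 2730) = 4781.4/560 = 8.54 km.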